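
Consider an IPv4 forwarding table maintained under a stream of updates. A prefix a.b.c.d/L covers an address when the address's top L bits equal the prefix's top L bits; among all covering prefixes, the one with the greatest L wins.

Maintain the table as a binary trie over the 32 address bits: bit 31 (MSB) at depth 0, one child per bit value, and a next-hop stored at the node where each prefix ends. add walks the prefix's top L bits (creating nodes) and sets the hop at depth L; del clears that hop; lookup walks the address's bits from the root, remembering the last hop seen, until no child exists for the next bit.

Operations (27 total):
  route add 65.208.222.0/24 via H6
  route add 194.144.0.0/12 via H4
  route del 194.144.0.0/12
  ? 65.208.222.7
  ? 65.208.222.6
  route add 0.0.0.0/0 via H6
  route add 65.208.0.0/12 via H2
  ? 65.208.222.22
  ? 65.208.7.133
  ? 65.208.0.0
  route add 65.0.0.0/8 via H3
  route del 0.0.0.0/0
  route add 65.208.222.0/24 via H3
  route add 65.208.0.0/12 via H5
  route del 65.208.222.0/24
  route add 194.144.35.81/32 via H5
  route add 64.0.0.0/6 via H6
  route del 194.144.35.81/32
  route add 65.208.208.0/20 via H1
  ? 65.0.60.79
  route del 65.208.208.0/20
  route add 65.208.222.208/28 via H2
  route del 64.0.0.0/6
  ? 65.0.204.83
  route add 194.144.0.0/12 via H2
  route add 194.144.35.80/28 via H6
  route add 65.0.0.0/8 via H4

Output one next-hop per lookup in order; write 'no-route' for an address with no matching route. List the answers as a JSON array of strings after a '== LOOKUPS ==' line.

Apply in order:
  + 65.208.222.0/24 (H6) depth=24
  + 194.144.0.0/12 (H4) depth=12
  - 194.144.0.0/12 clear@12
  lookup 65.208.222.7: bits 010000011101000011011110 walk d0:-→d1:-→d2:-→d3:-→d4:-→d5:-→d6:-→d7:-→d8:-→d9:-→d10:-→d11:-→d12:-→d13:-→d14:-→d15:-→d16:-→d17:-→d18:-→d19:-→d20:-→d21:-→d22:-→d23:-→d24:H6 -> H6
  lookup 65.208.222.6: bits 010000011101000011011110 walk d0:-→d1:-→d2:-→d3:-→d4:-→d5:-→d6:-→d7:-→d8:-→d9:-→d10:-→d11:-→d12:-→d13:-→d14:-→d15:-→d16:-→d17:-→d18:-→d19:-→d20:-→d21:-→d22:-→d23:-→d24:H6 -> H6
  + 0.0.0.0/0 (H6) depth=0
  + 65.208.0.0/12 (H2) depth=12
  lookup 65.208.222.22: bits 010000011101000011011110 walk d0:H6→d1:-→d2:-→d3:-→d4:-→d5:-→d6:-→d7:-→d8:-→d9:-→d10:-→d11:-→d12:H2→d13:-→d14:-→d15:-→d16:-→d17:-→d18:-→d19:-→d20:-→d21:-→d22:-→d23:-→d24:H6 -> H6
  lookup 65.208.7.133: bits 0100000111010000 walk d0:H6→d1:-→d2:-→d3:-→d4:-→d5:-→d6:-→d7:-→d8:-→d9:-→d10:-→d11:-→d12:H2→d13:-→d14:-→d15:-→d16:- -> H2
  lookup 65.208.0.0: bits 0100000111010000 walk d0:H6→d1:-→d2:-→d3:-→d4:-→d5:-→d6:-→d7:-→d8:-→d9:-→d10:-→d11:-→d12:H2→d13:-→d14:-→d15:-→d16:- -> H2
  + 65.0.0.0/8 (H3) depth=8
  - 0.0.0.0/0 clear@0
  + 65.208.222.0/24 (H3) depth=24
  + 65.208.0.0/12 (H5) depth=12
  - 65.208.222.0/24 clear@24
  + 194.144.35.81/32 (H5) depth=32
  + 64.0.0.0/6 (H6) depth=6
  - 194.144.35.81/32 clear@32
  + 65.208.208.0/20 (H1) depth=20
  lookup 65.0.60.79: bits 01000001 walk d0:-→d1:-→d2:-→d3:-→d4:-→d5:-→d6:H6→d7:-→d8:H3 -> H3
  - 65.208.208.0/20 clear@20
  + 65.208.222.208/28 (H2) depth=28
  - 64.0.0.0/6 clear@6
  lookup 65.0.204.83: bits 01000001 walk d0:-→d1:-→d2:-→d3:-→d4:-→d5:-→d6:-→d7:-→d8:H3 -> H3
  + 194.144.0.0/12 (H2) depth=12
  + 194.144.35.80/28 (H6) depth=28
  + 65.0.0.0/8 (H4) depth=8

== LOOKUPS ==
["H6","H6","H6","H2","H2","H3","H3"]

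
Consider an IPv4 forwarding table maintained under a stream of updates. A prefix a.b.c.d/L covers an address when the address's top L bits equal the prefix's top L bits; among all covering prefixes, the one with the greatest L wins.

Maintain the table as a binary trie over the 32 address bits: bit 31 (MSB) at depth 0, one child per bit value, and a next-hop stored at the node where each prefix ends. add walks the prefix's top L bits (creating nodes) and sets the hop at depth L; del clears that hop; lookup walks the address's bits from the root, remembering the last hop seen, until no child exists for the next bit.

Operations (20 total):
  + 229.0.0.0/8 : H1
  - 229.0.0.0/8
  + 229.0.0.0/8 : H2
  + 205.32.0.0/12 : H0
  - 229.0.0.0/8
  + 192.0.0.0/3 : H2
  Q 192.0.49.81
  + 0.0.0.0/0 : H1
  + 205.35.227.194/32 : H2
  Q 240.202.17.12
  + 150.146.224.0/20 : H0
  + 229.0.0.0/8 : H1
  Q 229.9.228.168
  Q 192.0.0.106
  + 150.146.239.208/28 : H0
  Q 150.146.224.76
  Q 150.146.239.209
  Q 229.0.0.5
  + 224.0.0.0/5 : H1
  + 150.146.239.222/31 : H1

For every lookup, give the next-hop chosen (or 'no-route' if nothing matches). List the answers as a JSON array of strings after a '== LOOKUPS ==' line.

Process each operation:
  + 229.0.0.0/8 (H1) depth=8
  del 229.0.0.0/8 (clear depth 8)
  + 229.0.0.0/8 (H2) depth=8
  + 205.32.0.0/12 (H0) depth=12
  del 229.0.0.0/8 (clear depth 8)
  + 192.0.0.0/3 (H2) depth=3
  lookup 192.0.49.81: bits 1100 walk d0:-→d1:-→d2:-→d3:H2→d4:- -> H2
  + 0.0.0.0/0 (H1) depth=0
  + 205.35.227.194/32 (H2) depth=32
  lookup 240.202.17.12: bits 111 walk d0:H1→d1:-→d2:-→d3:- -> H1
  + 150.146.224.0/20 (H0) depth=20
  + 229.0.0.0/8 (H1) depth=8
  lookup 229.9.228.168: bits 11100101 walk d0:H1→d1:-→d2:-→d3:-→d4:-→d5:-→d6:-→d7:-→d8:H1 -> H1
  lookup 192.0.0.106: bits 1100 walk d0:H1→d1:-→d2:-→d3:H2→d4:- -> H2
  + 150.146.239.208/28 (H0) depth=28
  lookup 150.146.224.76: bits 10010110100100101110 walk d0:H1→d1:-→d2:-→d3:-→d4:-→d5:-→d6:-→d7:-→d8:-→d9:-→d10:-→d11:-→d12:-→d13:-→d14:-→d15:-→d16:-→d17:-→d18:-→d19:-→d20:H0 -> H0
  lookup 150.146.239.209: bits 1001011010010010111011111101 walk d0:H1→d1:-→d2:-→d3:-→d4:-→d5:-→d6:-→d7:-→d8:-→d9:-→d10:-→d11:-→d12:-→d13:-→d14:-→d15:-→d16:-→d17:-→d18:-→d19:-→d20:H0→d21:-→d22:-→d23:-→d24:-→d25:-→d26:-→d27:-→d28:H0 -> H0
  lookup 229.0.0.5: bits 11100101 walk d0:H1→d1:-→d2:-→d3:-→d4:-→d5:-→d6:-→d7:-→d8:H1 -> H1
  + 224.0.0.0/5 (H1) depth=5
  + 150.146.239.222/31 (H1) depth=31

== LOOKUPS ==
["H2","H1","H1","H2","H0","H0","H1"]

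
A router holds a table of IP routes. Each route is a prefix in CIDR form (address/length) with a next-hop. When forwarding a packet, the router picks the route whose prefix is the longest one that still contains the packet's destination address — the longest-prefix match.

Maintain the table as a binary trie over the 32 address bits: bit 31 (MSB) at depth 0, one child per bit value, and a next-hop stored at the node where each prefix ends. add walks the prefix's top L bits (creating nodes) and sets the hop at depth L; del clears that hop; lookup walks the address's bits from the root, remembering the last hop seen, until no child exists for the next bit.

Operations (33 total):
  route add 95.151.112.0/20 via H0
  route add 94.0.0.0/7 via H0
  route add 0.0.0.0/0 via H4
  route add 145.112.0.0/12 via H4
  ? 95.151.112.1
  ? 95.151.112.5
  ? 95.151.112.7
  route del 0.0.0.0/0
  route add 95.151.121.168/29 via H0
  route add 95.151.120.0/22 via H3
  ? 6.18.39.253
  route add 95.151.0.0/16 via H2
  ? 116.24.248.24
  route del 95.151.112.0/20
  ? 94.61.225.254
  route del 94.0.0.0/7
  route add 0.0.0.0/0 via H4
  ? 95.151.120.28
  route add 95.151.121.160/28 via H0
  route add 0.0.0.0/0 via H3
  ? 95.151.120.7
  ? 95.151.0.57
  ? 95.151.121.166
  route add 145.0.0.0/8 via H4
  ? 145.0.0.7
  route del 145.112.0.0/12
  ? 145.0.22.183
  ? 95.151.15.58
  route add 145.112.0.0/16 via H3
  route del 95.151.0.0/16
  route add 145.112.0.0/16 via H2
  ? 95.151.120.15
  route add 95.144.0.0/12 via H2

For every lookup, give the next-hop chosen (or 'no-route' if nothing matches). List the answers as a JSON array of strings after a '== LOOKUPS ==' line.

Apply in order:
  + 95.151.112.0/20 (H0) depth=20
  + 94.0.0.0/7 (H0) depth=7
  + 0.0.0.0/0 (H4) depth=0
  + 145.112.0.0/12 (H4) depth=12
  ? 95.151.112.1  path d0:H4→d1:-→d2:-→d3:-→d4:-→d5:-→d6:-→d7:H0→d8:-→d9:-→d10:-→d11:-→d12:-→d13:-→d14:-→d15:-→d16:-→d17:-→d18:-→d19:-→d20:H0  best=H0
  ? 95.151.112.5  path d0:H4→d1:-→d2:-→d3:-→d4:-→d5:-→d6:-→d7:H0→d8:-→d9:-→d10:-→d11:-→d12:-→d13:-→d14:-→d15:-→d16:-→d17:-→d18:-→d19:-→d20:H0  best=H0
  ? 95.151.112.7  path d0:H4→d1:-→d2:-→d3:-→d4:-→d5:-→d6:-→d7:H0→d8:-→d9:-→d10:-→d11:-→d12:-→d13:-→d14:-→d15:-→d16:-→d17:-→d18:-→d19:-→d20:H0  best=H0
  - 0.0.0.0/0 clear@0
  + 95.151.121.168/29 (H0) depth=29
  + 95.151.120.0/22 (H3) depth=22
  ? 6.18.39.253  path d0:-→d1:-  best=no-route
  + 95.151.0.0/16 (H2) depth=16
  ? 116.24.248.24  path d0:-→d1:-→d2:-  best=no-route
  - 95.151.112.0/20 clear@20
  ? 94.61.225.254  path d0:-→d1:-→d2:-→d3:-→d4:-→d5:-→d6:-→d7:H0  best=H0
  - 94.0.0.0/7 clear@7
  + 0.0.0.0/0 (H4) depth=0
  ? 95.151.120.28  path d0:H4→d1:-→d2:-→d3:-→d4:-→d5:-→d6:-→d7:-→d8:-→d9:-→d10:-→d11:-→d12:-→d13:-→d14:-→d15:-→d16:H2→d17:-→d18:-→d19:-→d20:-→d21:-→d22:H3→d23:-  best=H3
  + 95.151.121.160/28 (H0) depth=28
  + 0.0.0.0/0 (H3) depth=0
  ? 95.151.120.7  path d0:H3→d1:-→d2:-→d3:-→d4:-→d5:-→d6:-→d7:-→d8:-→d9:-→d10:-→d11:-→d12:-→d13:-→d14:-→d15:-→d16:H2→d17:-→d18:-→d19:-→d20:-→d21:-→d22:H3→d23:-  best=H3
  ? 95.151.0.57  path d0:H3→d1:-→d2:-→d3:-→d4:-→d5:-→d6:-→d7:-→d8:-→d9:-→d10:-→d11:-→d12:-→d13:-→d14:-→d15:-→d16:H2→d17:-  best=H2
  ? 95.151.121.166  path d0:H3→d1:-→d2:-→d3:-→d4:-→d5:-→d6:-→d7:-→d8:-→d9:-→d10:-→d11:-→d12:-→d13:-→d14:-→d15:-→d16:H2→d17:-→d18:-→d19:-→d20:-→d21:-→d22:H3→d23:-→d24:-→d25:-→d26:-→d27:-→d28:H0  best=H0
  + 145.0.0.0/8 (H4) depth=8
  ? 145.0.0.7  path d0:H3→d1:-→d2:-→d3:-→d4:-→d5:-→d6:-→d7:-→d8:H4→d9:-  best=H4
  - 145.112.0.0/12 clear@12
  ? 145.0.22.183  path d0:H3→d1:-→d2:-→d3:-→d4:-→d5:-→d6:-→d7:-→d8:H4→d9:-  best=H4
  ? 95.151.15.58  path d0:H3→d1:-→d2:-→d3:-→d4:-→d5:-→d6:-→d7:-→d8:-→d9:-→d10:-→d11:-→d12:-→d13:-→d14:-→d15:-→d16:H2→d17:-  best=H2
  + 145.112.0.0/16 (H3) depth=16
  - 95.151.0.0/16 clear@16
  + 145.112.0.0/16 (H2) depth=16
  ? 95.151.120.15  path d0:H3→d1:-→d2:-→d3:-→d4:-→d5:-→d6:-→d7:-→d8:-→d9:-→d10:-→d11:-→d12:-→d13:-→d14:-→d15:-→d16:-→d17:-→d18:-→d19:-→d20:-→d21:-→d22:H3→d23:-  best=H3
  + 95.144.0.0/12 (H2) depth=12

== LOOKUPS ==
["H0","H0","H0","no-route","no-route","H0","H3","H3","H2","H0","H4","H4","H2","H3"]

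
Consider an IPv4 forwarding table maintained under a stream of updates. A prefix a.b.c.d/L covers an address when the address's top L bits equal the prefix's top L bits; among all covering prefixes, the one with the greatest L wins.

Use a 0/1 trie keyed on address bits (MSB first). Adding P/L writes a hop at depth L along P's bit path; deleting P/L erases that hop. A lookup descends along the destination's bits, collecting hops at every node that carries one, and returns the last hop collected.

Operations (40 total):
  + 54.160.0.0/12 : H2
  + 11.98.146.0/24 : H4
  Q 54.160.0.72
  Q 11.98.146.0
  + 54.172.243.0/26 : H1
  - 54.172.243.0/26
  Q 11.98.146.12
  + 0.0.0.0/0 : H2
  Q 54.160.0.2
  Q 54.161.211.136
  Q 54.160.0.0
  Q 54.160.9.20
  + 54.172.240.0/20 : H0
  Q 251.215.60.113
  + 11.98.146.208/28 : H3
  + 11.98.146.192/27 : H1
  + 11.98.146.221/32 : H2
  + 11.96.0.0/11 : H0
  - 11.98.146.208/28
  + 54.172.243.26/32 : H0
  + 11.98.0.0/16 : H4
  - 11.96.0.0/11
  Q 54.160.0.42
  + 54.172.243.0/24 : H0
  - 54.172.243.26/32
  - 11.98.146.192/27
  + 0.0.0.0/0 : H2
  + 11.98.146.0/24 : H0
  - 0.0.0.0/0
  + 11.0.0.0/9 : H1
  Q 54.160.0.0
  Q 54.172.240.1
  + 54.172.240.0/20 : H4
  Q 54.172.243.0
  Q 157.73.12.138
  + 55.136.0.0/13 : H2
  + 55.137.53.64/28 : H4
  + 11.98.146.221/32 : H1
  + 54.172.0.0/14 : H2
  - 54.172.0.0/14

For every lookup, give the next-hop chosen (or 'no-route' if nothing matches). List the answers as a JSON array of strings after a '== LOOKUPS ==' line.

Trace:
  + 54.160.0.0/12 (H2) depth=12
  + 11.98.146.0/24 (H4) depth=24
  lookup 54.160.0.72: bits 001101101010 walk d0:-→d1:-→d2:-→d3:-→d4:-→d5:-→d6:-→d7:-→d8:-→d9:-→d10:-→d11:-→d12:H2 -> H2
  lookup 11.98.146.0: bits 000010110110001010010010 walk d0:-→d1:-→d2:-→d3:-→d4:-→d5:-→d6:-→d7:-→d8:-→d9:-→d10:-→d11:-→d12:-→d13:-→d14:-→d15:-→d16:-→d17:-→d18:-→d19:-→d20:-→d21:-→d22:-→d23:-→d24:H4 -> H4
  + 54.172.243.0/26 (H1) depth=26
  - 54.172.243.0/26 clear@26
  lookup 11.98.146.12: bits 000010110110001010010010 walk d0:-→d1:-→d2:-→d3:-→d4:-→d5:-→d6:-→d7:-→d8:-→d9:-→d10:-→d11:-→d12:-→d13:-→d14:-→d15:-→d16:-→d17:-→d18:-→d19:-→d20:-→d21:-→d22:-→d23:-→d24:H4 -> H4
  + 0.0.0.0/0 (H2) depth=0
  lookup 54.160.0.2: bits 001101101010 walk d0:H2→d1:-→d2:-→d3:-→d4:-→d5:-→d6:-→d7:-→d8:-→d9:-→d10:-→d11:-→d12:H2 -> H2
  lookup 54.161.211.136: bits 001101101010 walk d0:H2→d1:-→d2:-→d3:-→d4:-→d5:-→d6:-→d7:-→d8:-→d9:-→d10:-→d11:-→d12:H2 -> H2
  lookup 54.160.0.0: bits 001101101010 walk d0:H2→d1:-→d2:-→d3:-→d4:-→d5:-→d6:-→d7:-→d8:-→d9:-→d10:-→d11:-→d12:H2 -> H2
  lookup 54.160.9.20: bits 001101101010 walk d0:H2→d1:-→d2:-→d3:-→d4:-→d5:-→d6:-→d7:-→d8:-→d9:-→d10:-→d11:-→d12:H2 -> H2
  + 54.172.240.0/20 (H0) depth=20
  lookup 251.215.60.113: bits ε walk d0:H2 -> H2
  + 11.98.146.208/28 (H3) depth=28
  + 11.98.146.192/27 (H1) depth=27
  + 11.98.146.221/32 (H2) depth=32
  + 11.96.0.0/11 (H0) depth=11
  - 11.98.146.208/28 clear@28
  + 54.172.243.26/32 (H0) depth=32
  + 11.98.0.0/16 (H4) depth=16
  - 11.96.0.0/11 clear@11
  lookup 54.160.0.42: bits 001101101010 walk d0:H2→d1:-→d2:-→d3:-→d4:-→d5:-→d6:-→d7:-→d8:-→d9:-→d10:-→d11:-→d12:H2 -> H2
  + 54.172.243.0/24 (H0) depth=24
  - 54.172.243.26/32 clear@32
  - 11.98.146.192/27 clear@27
  + 0.0.0.0/0 (H2) depth=0
  + 11.98.146.0/24 (H0) depth=24
  - 0.0.0.0/0 clear@0
  + 11.0.0.0/9 (H1) depth=9
  lookup 54.160.0.0: bits 001101101010 walk d0:-→d1:-→d2:-→d3:-→d4:-→d5:-→d6:-→d7:-→d8:-→d9:-→d10:-→d11:-→d12:H2 -> H2
  lookup 54.172.240.1: bits 0011011010101100111100 walk d0:-→d1:-→d2:-→d3:-→d4:-→d5:-→d6:-→d7:-→d8:-→d9:-→d10:-→d11:-→d12:H2→d13:-→d14:-→d15:-→d16:-→d17:-→d18:-→d19:-→d20:H0→d21:-→d22:- -> H0
  + 54.172.240.0/20 (H4) depth=20
  lookup 54.172.243.0: bits 001101101010110011110011000 walk d0:-→d1:-→d2:-→d3:-→d4:-→d5:-→d6:-→d7:-→d8:-→d9:-→d10:-→d11:-→d12:H2→d13:-→d14:-→d15:-→d16:-→d17:-→d18:-→d19:-→d20:H4→d21:-→d22:-→d23:-→d24:H0→d25:-→d26:-→d27:- -> H0
  lookup 157.73.12.138: bits ε walk d0:- -> no-route
  + 55.136.0.0/13 (H2) depth=13
  + 55.137.53.64/28 (H4) depth=28
  + 11.98.146.221/32 (H1) depth=32
  + 54.172.0.0/14 (H2) depth=14
  - 54.172.0.0/14 clear@14

== LOOKUPS ==
["H2","H4","H4","H2","H2","H2","H2","H2","H2","H2","H0","H0","no-route"]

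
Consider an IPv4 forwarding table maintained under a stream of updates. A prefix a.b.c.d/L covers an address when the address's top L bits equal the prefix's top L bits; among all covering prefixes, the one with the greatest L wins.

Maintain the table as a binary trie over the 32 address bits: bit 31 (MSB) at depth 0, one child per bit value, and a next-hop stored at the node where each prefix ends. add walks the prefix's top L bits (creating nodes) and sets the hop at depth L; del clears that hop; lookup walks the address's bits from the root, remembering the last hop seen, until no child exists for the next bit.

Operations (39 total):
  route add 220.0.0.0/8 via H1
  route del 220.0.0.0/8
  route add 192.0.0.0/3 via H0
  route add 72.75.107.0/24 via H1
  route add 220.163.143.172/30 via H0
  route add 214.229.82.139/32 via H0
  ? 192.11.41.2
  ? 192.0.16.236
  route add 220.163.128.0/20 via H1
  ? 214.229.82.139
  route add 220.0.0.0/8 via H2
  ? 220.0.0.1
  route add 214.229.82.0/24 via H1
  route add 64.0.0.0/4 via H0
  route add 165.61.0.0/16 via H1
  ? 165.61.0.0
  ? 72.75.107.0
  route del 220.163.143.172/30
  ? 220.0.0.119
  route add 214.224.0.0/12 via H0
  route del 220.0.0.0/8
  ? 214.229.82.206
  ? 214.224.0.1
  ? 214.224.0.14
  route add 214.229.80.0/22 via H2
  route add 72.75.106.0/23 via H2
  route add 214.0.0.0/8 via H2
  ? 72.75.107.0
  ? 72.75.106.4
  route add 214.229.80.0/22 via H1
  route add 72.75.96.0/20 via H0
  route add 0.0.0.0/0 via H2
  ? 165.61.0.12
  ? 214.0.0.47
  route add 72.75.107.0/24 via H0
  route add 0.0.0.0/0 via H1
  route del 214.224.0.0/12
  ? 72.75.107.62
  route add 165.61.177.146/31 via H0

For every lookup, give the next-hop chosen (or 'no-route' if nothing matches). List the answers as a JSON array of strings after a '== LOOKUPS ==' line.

Trace:
  + 220.0.0.0/8 (H1) depth=8
  del 220.0.0.0/8 (clear depth 8)
  + 192.0.0.0/3 (H0) depth=3
  + 72.75.107.0/24 (H1) depth=24
  + 220.163.143.172/30 (H0) depth=30
  + 214.229.82.139/32 (H0) depth=32
  lookup 192.11.41.2: bits 110 walk d0:-→d1:-→d2:-→d3:H0 -> H0
  lookup 192.0.16.236: bits 110 walk d0:-→d1:-→d2:-→d3:H0 -> H0
  + 220.163.128.0/20 (H1) depth=20
  lookup 214.229.82.139: bits 11010110111001010101001010001011 walk d0:-→d1:-→d2:-→d3:H0→d4:-→d5:-→d6:-→d7:-→d8:-→d9:-→d10:-→d11:-→d12:-→d13:-→d14:-→d15:-→d16:-→d17:-→d18:-→d19:-→d20:-→d21:-→d22:-→d23:-→d24:-→d25:-→d26:-→d27:-→d28:-→d29:-→d30:-→d31:-→d32:H0 -> H0
  + 220.0.0.0/8 (H2) depth=8
  lookup 220.0.0.1: bits 11011100 walk d0:-→d1:-→d2:-→d3:H0→d4:-→d5:-→d6:-→d7:-→d8:H2 -> H2
  + 214.229.82.0/24 (H1) depth=24
  + 64.0.0.0/4 (H0) depth=4
  + 165.61.0.0/16 (H1) depth=16
  lookup 165.61.0.0: bits 1010010100111101 walk d0:-→d1:-→d2:-→d3:-→d4:-→d5:-→d6:-→d7:-→d8:-→d9:-→d10:-→d11:-→d12:-→d13:-→d14:-→d15:-→d16:H1 -> H1
  lookup 72.75.107.0: bits 010010000100101101101011 walk d0:-→d1:-→d2:-→d3:-→d4:H0→d5:-→d6:-→d7:-→d8:-→d9:-→d10:-→d11:-→d12:-→d13:-→d14:-→d15:-→d16:-→d17:-→d18:-→d19:-→d20:-→d21:-→d22:-→d23:-→d24:H1 -> H1
  del 220.163.143.172/30 (clear depth 30)
  lookup 220.0.0.119: bits 11011100 walk d0:-→d1:-→d2:-→d3:H0→d4:-→d5:-→d6:-→d7:-→d8:H2 -> H2
  + 214.224.0.0/12 (H0) depth=12
  del 220.0.0.0/8 (clear depth 8)
  lookup 214.229.82.206: bits 1101011011100101010100101 walk d0:-→d1:-→d2:-→d3:H0→d4:-→d5:-→d6:-→d7:-→d8:-→d9:-→d10:-→d11:-→d12:H0→d13:-→d14:-→d15:-→d16:-→d17:-→d18:-→d19:-→d20:-→d21:-→d22:-→d23:-→d24:H1→d25:- -> H1
  lookup 214.224.0.1: bits 1101011011100 walk d0:-→d1:-→d2:-→d3:H0→d4:-→d5:-→d6:-→d7:-→d8:-→d9:-→d10:-→d11:-→d12:H0→d13:- -> H0
  lookup 214.224.0.14: bits 1101011011100 walk d0:-→d1:-→d2:-→d3:H0→d4:-→d5:-→d6:-→d7:-→d8:-→d9:-→d10:-→d11:-→d12:H0→d13:- -> H0
  + 214.229.80.0/22 (H2) depth=22
  + 72.75.106.0/23 (H2) depth=23
  + 214.0.0.0/8 (H2) depth=8
  lookup 72.75.107.0: bits 010010000100101101101011 walk d0:-→d1:-→d2:-→d3:-→d4:H0→d5:-→d6:-→d7:-→d8:-→d9:-→d10:-→d11:-→d12:-→d13:-→d14:-→d15:-→d16:-→d17:-→d18:-→d19:-→d20:-→d21:-→d22:-→d23:H2→d24:H1 -> H1
  lookup 72.75.106.4: bits 01001000010010110110101 walk d0:-→d1:-→d2:-→d3:-→d4:H0→d5:-→d6:-→d7:-→d8:-→d9:-→d10:-→d11:-→d12:-→d13:-→d14:-→d15:-→d16:-→d17:-→d18:-→d19:-→d20:-→d21:-→d22:-→d23:H2 -> H2
  + 214.229.80.0/22 (H1) depth=22
  + 72.75.96.0/20 (H0) depth=20
  + 0.0.0.0/0 (H2) depth=0
  lookup 165.61.0.12: bits 1010010100111101 walk d0:H2→d1:-→d2:-→d3:-→d4:-→d5:-→d6:-→d7:-→d8:-→d9:-→d10:-→d11:-→d12:-→d13:-→d14:-→d15:-→d16:H1 -> H1
  lookup 214.0.0.47: bits 11010110 walk d0:H2→d1:-→d2:-→d3:H0→d4:-→d5:-→d6:-→d7:-→d8:H2 -> H2
  + 72.75.107.0/24 (H0) depth=24
  + 0.0.0.0/0 (H1) depth=0
  del 214.224.0.0/12 (clear depth 12)
  lookup 72.75.107.62: bits 010010000100101101101011 walk d0:H1→d1:-→d2:-→d3:-→d4:H0→d5:-→d6:-→d7:-→d8:-→d9:-→d10:-→d11:-→d12:-→d13:-→d14:-→d15:-→d16:-→d17:-→d18:-→d19:-→d20:H0→d21:-→d22:-→d23:H2→d24:H0 -> H0
  + 165.61.177.146/31 (H0) depth=31

== LOOKUPS ==
["H0","H0","H0","H2","H1","H1","H2","H1","H0","H0","H1","H2","H1","H2","H0"]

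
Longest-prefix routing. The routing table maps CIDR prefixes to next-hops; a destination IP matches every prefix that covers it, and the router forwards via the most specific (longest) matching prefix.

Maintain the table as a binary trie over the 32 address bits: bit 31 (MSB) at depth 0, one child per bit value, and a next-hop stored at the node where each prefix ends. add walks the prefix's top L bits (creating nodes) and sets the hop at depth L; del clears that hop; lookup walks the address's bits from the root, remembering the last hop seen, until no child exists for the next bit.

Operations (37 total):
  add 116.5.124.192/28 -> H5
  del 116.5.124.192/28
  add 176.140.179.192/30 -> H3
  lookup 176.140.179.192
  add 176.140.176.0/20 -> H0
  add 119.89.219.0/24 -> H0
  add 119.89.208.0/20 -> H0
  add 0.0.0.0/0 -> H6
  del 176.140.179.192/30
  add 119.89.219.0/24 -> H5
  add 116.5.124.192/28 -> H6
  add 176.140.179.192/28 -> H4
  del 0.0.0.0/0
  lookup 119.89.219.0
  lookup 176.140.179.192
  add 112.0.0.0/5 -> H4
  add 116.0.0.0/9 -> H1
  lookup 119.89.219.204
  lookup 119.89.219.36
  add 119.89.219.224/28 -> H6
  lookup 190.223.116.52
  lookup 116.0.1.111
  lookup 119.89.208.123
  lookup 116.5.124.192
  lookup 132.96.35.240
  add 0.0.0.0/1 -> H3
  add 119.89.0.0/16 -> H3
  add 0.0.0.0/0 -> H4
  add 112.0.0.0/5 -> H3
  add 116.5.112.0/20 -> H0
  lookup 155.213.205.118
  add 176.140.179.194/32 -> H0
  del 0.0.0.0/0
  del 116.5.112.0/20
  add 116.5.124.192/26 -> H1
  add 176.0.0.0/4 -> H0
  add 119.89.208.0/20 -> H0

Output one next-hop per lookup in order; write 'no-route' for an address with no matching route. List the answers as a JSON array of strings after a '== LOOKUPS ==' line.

Trace:
  add 116.5.124.192/28 -> H5 at depth 28
  del 116.5.124.192/28 (clear depth 28)
  add 176.140.179.192/30 -> H3 at depth 30
  ? 176.140.179.192  path d0:-→d1:-→d2:-→d3:-→d4:-→d5:-→d6:-→d7:-→d8:-→d9:-→d10:-→d11:-→d12:-→d13:-→d14:-→d15:-→d16:-→d17:-→d18:-→d19:-→d20:-→d21:-→d22:-→d23:-→d24:-→d25:-→d26:-→d27:-→d28:-→d29:-→d30:H3  best=H3
  add 176.140.176.0/20 -> H0 at depth 20
  add 119.89.219.0/24 -> H0 at depth 24
  add 119.89.208.0/20 -> H0 at depth 20
  add 0.0.0.0/0 -> H6 at depth 0
  del 176.140.179.192/30 (clear depth 30)
  add 119.89.219.0/24 -> H5 at depth 24
  add 116.5.124.192/28 -> H6 at depth 28
  add 176.140.179.192/28 -> H4 at depth 28
  del 0.0.0.0/0 (clear depth 0)
  ? 119.89.219.0  path d0:-→d1:-→d2:-→d3:-→d4:-→d5:-→d6:-→d7:-→d8:-→d9:-→d10:-→d11:-→d12:-→d13:-→d14:-→d15:-→d16:-→d17:-→d18:-→d19:-→d20:H0→d21:-→d22:-→d23:-→d24:H5  best=H5
  ? 176.140.179.192  path d0:-→d1:-→d2:-→d3:-→d4:-→d5:-→d6:-→d7:-→d8:-→d9:-→d10:-→d11:-→d12:-→d13:-→d14:-→d15:-→d16:-→d17:-→d18:-→d19:-→d20:H0→d21:-→d22:-→d23:-→d24:-→d25:-→d26:-→d27:-→d28:H4→d29:-→d30:-  best=H4
  add 112.0.0.0/5 -> H4 at depth 5
  add 116.0.0.0/9 -> H1 at depth 9
  ? 119.89.219.204  path d0:-→d1:-→d2:-→d3:-→d4:-→d5:H4→d6:-→d7:-→d8:-→d9:-→d10:-→d11:-→d12:-→d13:-→d14:-→d15:-→d16:-→d17:-→d18:-→d19:-→d20:H0→d21:-→d22:-→d23:-→d24:H5  best=H5
  ? 119.89.219.36  path d0:-→d1:-→d2:-→d3:-→d4:-→d5:H4→d6:-→d7:-→d8:-→d9:-→d10:-→d11:-→d12:-→d13:-→d14:-→d15:-→d16:-→d17:-→d18:-→d19:-→d20:H0→d21:-→d22:-→d23:-→d24:H5  best=H5
  add 119.89.219.224/28 -> H6 at depth 28
  ? 190.223.116.52  path d0:-→d1:-→d2:-→d3:-→d4:-  best=no-route
  ? 116.0.1.111  path d0:-→d1:-→d2:-→d3:-→d4:-→d5:H4→d6:-→d7:-→d8:-→d9:H1→d10:-→d11:-→d12:-→d13:-  best=H1
  ? 119.89.208.123  path d0:-→d1:-→d2:-→d3:-→d4:-→d5:H4→d6:-→d7:-→d8:-→d9:-→d10:-→d11:-→d12:-→d13:-→d14:-→d15:-→d16:-→d17:-→d18:-→d19:-→d20:H0  best=H0
  ? 116.5.124.192  path d0:-→d1:-→d2:-→d3:-→d4:-→d5:H4→d6:-→d7:-→d8:-→d9:H1→d10:-→d11:-→d12:-→d13:-→d14:-→d15:-→d16:-→d17:-→d18:-→d19:-→d20:-→d21:-→d22:-→d23:-→d24:-→d25:-→d26:-→d27:-→d28:H6  best=H6
  ? 132.96.35.240  path d0:-→d1:-→d2:-  best=no-route
  add 0.0.0.0/1 -> H3 at depth 1
  add 119.89.0.0/16 -> H3 at depth 16
  add 0.0.0.0/0 -> H4 at depth 0
  add 112.0.0.0/5 -> H3 at depth 5
  add 116.5.112.0/20 -> H0 at depth 20
  ? 155.213.205.118  path d0:H4→d1:-→d2:-  best=H4
  add 176.140.179.194/32 -> H0 at depth 32
  del 0.0.0.0/0 (clear depth 0)
  del 116.5.112.0/20 (clear depth 20)
  add 116.5.124.192/26 -> H1 at depth 26
  add 176.0.0.0/4 -> H0 at depth 4
  add 119.89.208.0/20 -> H0 at depth 20

== LOOKUPS ==
["H3","H5","H4","H5","H5","no-route","H1","H0","H6","no-route","H4"]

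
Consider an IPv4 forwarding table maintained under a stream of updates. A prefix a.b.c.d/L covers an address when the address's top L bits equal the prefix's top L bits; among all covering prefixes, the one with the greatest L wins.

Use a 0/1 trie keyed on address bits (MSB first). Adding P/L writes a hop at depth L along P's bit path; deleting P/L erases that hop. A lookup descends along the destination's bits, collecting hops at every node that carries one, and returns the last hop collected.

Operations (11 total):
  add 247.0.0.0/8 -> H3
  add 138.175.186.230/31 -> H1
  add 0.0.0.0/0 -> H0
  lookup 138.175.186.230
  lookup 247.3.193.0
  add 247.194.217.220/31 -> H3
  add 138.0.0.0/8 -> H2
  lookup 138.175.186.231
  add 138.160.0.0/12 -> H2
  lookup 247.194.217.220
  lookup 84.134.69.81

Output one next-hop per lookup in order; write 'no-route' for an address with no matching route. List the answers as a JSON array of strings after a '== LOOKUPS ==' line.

Trace:
  add 247.0.0.0/8 -> H3 at depth 8
  add 138.175.186.230/31 -> H1 at depth 31
  add 0.0.0.0/0 -> H0 at depth 0
  ? 138.175.186.230  path d0:H0→d1:-→d2:-→d3:-→d4:-→d5:-→d6:-→d7:-→d8:-→d9:-→d10:-→d11:-→d12:-→d13:-→d14:-→d15:-→d16:-→d17:-→d18:-→d19:-→d20:-→d21:-→d22:-→d23:-→d24:-→d25:-→d26:-→d27:-→d28:-→d29:-→d30:-→d31:H1  best=H1
  ? 247.3.193.0  path d0:H0→d1:-→d2:-→d3:-→d4:-→d5:-→d6:-→d7:-→d8:H3  best=H3
  add 247.194.217.220/31 -> H3 at depth 31
  add 138.0.0.0/8 -> H2 at depth 8
  ? 138.175.186.231  path d0:H0→d1:-→d2:-→d3:-→d4:-→d5:-→d6:-→d7:-→d8:H2→d9:-→d10:-→d11:-→d12:-→d13:-→d14:-→d15:-→d16:-→d17:-→d18:-→d19:-→d20:-→d21:-→d22:-→d23:-→d24:-→d25:-→d26:-→d27:-→d28:-→d29:-→d30:-→d31:H1  best=H1
  add 138.160.0.0/12 -> H2 at depth 12
  ? 247.194.217.220  path d0:H0→d1:-→d2:-→d3:-→d4:-→d5:-→d6:-→d7:-→d8:H3→d9:-→d10:-→d11:-→d12:-→d13:-→d14:-→d15:-→d16:-→d17:-→d18:-→d19:-→d20:-→d21:-→d22:-→d23:-→d24:-→d25:-→d26:-→d27:-→d28:-→d29:-→d30:-→d31:H3  best=H3
  ? 84.134.69.81  path d0:H0  best=H0

== LOOKUPS ==
["H1","H3","H1","H3","H0"]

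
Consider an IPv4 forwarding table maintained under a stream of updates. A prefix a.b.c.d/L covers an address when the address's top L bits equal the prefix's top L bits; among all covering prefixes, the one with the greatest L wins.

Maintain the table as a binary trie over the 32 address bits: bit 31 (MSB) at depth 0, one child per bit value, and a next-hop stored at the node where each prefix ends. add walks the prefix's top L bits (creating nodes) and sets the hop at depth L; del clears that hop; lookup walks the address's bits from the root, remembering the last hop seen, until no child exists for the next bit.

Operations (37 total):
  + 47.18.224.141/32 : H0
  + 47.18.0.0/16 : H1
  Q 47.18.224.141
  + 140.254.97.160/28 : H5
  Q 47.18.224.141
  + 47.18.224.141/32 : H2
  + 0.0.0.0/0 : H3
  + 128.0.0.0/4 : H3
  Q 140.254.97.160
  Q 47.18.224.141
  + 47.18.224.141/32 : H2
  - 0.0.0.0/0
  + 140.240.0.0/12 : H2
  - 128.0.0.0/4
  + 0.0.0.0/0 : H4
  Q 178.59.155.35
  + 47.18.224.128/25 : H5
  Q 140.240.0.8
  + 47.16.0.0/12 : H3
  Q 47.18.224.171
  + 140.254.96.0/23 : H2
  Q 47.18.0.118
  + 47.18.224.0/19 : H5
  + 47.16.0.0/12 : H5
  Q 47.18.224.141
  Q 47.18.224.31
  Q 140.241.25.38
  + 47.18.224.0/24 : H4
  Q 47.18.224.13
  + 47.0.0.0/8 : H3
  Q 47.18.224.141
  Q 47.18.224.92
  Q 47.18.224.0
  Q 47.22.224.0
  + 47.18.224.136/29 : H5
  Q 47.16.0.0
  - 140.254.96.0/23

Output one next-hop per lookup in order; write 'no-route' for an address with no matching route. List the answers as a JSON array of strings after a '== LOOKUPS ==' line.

Apply in order:
  add 47.18.224.141/32 -> H0 at depth 32
  add 47.18.0.0/16 -> H1 at depth 16
  ? 47.18.224.141  path d0:-→d1:-→d2:-→d3:-→d4:-→d5:-→d6:-→d7:-→d8:-→d9:-→d10:-→d11:-→d12:-→d13:-→d14:-→d15:-→d16:H1→d17:-→d18:-→d19:-→d20:-→d21:-→d22:-→d23:-→d24:-→d25:-→d26:-→d27:-→d28:-→d29:-→d30:-→d31:-→d32:H0  best=H0
  add 140.254.97.160/28 -> H5 at depth 28
  ? 47.18.224.141  path d0:-→d1:-→d2:-→d3:-→d4:-→d5:-→d6:-→d7:-→d8:-→d9:-→d10:-→d11:-→d12:-→d13:-→d14:-→d15:-→d16:H1→d17:-→d18:-→d19:-→d20:-→d21:-→d22:-→d23:-→d24:-→d25:-→d26:-→d27:-→d28:-→d29:-→d30:-→d31:-→d32:H0  best=H0
  add 47.18.224.141/32 -> H2 at depth 32
  add 0.0.0.0/0 -> H3 at depth 0
  add 128.0.0.0/4 -> H3 at depth 4
  ? 140.254.97.160  path d0:H3→d1:-→d2:-→d3:-→d4:H3→d5:-→d6:-→d7:-→d8:-→d9:-→d10:-→d11:-→d12:-→d13:-→d14:-→d15:-→d16:-→d17:-→d18:-→d19:-→d20:-→d21:-→d22:-→d23:-→d24:-→d25:-→d26:-→d27:-→d28:H5  best=H5
  ? 47.18.224.141  path d0:H3→d1:-→d2:-→d3:-→d4:-→d5:-→d6:-→d7:-→d8:-→d9:-→d10:-→d11:-→d12:-→d13:-→d14:-→d15:-→d16:H1→d17:-→d18:-→d19:-→d20:-→d21:-→d22:-→d23:-→d24:-→d25:-→d26:-→d27:-→d28:-→d29:-→d30:-→d31:-→d32:H2  best=H2
  add 47.18.224.141/32 -> H2 at depth 32
  - 0.0.0.0/0 clear@0
  add 140.240.0.0/12 -> H2 at depth 12
  - 128.0.0.0/4 clear@4
  add 0.0.0.0/0 -> H4 at depth 0
  ? 178.59.155.35  path d0:H4→d1:-→d2:-  best=H4
  add 47.18.224.128/25 -> H5 at depth 25
  ? 140.240.0.8  path d0:H4→d1:-→d2:-→d3:-→d4:-→d5:-→d6:-→d7:-→d8:-→d9:-→d10:-→d11:-→d12:H2  best=H2
  add 47.16.0.0/12 -> H3 at depth 12
  ? 47.18.224.171  path d0:H4→d1:-→d2:-→d3:-→d4:-→d5:-→d6:-→d7:-→d8:-→d9:-→d10:-→d11:-→d12:H3→d13:-→d14:-→d15:-→d16:H1→d17:-→d18:-→d19:-→d20:-→d21:-→d22:-→d23:-→d24:-→d25:H5→d26:-  best=H5
  add 140.254.96.0/23 -> H2 at depth 23
  ? 47.18.0.118  path d0:H4→d1:-→d2:-→d3:-→d4:-→d5:-→d6:-→d7:-→d8:-→d9:-→d10:-→d11:-→d12:H3→d13:-→d14:-→d15:-→d16:H1  best=H1
  add 47.18.224.0/19 -> H5 at depth 19
  add 47.16.0.0/12 -> H5 at depth 12
  ? 47.18.224.141  path d0:H4→d1:-→d2:-→d3:-→d4:-→d5:-→d6:-→d7:-→d8:-→d9:-→d10:-→d11:-→d12:H5→d13:-→d14:-→d15:-→d16:H1→d17:-→d18:-→d19:H5→d20:-→d21:-→d22:-→d23:-→d24:-→d25:H5→d26:-→d27:-→d28:-→d29:-→d30:-→d31:-→d32:H2  best=H2
  ? 47.18.224.31  path d0:H4→d1:-→d2:-→d3:-→d4:-→d5:-→d6:-→d7:-→d8:-→d9:-→d10:-→d11:-→d12:H5→d13:-→d14:-→d15:-→d16:H1→d17:-→d18:-→d19:H5→d20:-→d21:-→d22:-→d23:-→d24:-  best=H5
  ? 140.241.25.38  path d0:H4→d1:-→d2:-→d3:-→d4:-→d5:-→d6:-→d7:-→d8:-→d9:-→d10:-→d11:-→d12:H2  best=H2
  add 47.18.224.0/24 -> H4 at depth 24
  ? 47.18.224.13  path d0:H4→d1:-→d2:-→d3:-→d4:-→d5:-→d6:-→d7:-→d8:-→d9:-→d10:-→d11:-→d12:H5→d13:-→d14:-→d15:-→d16:H1→d17:-→d18:-→d19:H5→d20:-→d21:-→d22:-→d23:-→d24:H4  best=H4
  add 47.0.0.0/8 -> H3 at depth 8
  ? 47.18.224.141  path d0:H4→d1:-→d2:-→d3:-→d4:-→d5:-→d6:-→d7:-→d8:H3→d9:-→d10:-→d11:-→d12:H5→d13:-→d14:-→d15:-→d16:H1→d17:-→d18:-→d19:H5→d20:-→d21:-→d22:-→d23:-→d24:H4→d25:H5→d26:-→d27:-→d28:-→d29:-→d30:-→d31:-→d32:H2  best=H2
  ? 47.18.224.92  path d0:H4→d1:-→d2:-→d3:-→d4:-→d5:-→d6:-→d7:-→d8:H3→d9:-→d10:-→d11:-→d12:H5→d13:-→d14:-→d15:-→d16:H1→d17:-→d18:-→d19:H5→d20:-→d21:-→d22:-→d23:-→d24:H4  best=H4
  ? 47.18.224.0  path d0:H4→d1:-→d2:-→d3:-→d4:-→d5:-→d6:-→d7:-→d8:H3→d9:-→d10:-→d11:-→d12:H5→d13:-→d14:-→d15:-→d16:H1→d17:-→d18:-→d19:H5→d20:-→d21:-→d22:-→d23:-→d24:H4  best=H4
  ? 47.22.224.0  path d0:H4→d1:-→d2:-→d3:-→d4:-→d5:-→d6:-→d7:-→d8:H3→d9:-→d10:-→d11:-→d12:H5→d13:-  best=H5
  add 47.18.224.136/29 -> H5 at depth 29
  ? 47.16.0.0  path d0:H4→d1:-→d2:-→d3:-→d4:-→d5:-→d6:-→d7:-→d8:H3→d9:-→d10:-→d11:-→d12:H5→d13:-→d14:-  best=H5
  - 140.254.96.0/23 clear@23

== LOOKUPS ==
["H0","H0","H5","H2","H4","H2","H5","H1","H2","H5","H2","H4","H2","H4","H4","H5","H5"]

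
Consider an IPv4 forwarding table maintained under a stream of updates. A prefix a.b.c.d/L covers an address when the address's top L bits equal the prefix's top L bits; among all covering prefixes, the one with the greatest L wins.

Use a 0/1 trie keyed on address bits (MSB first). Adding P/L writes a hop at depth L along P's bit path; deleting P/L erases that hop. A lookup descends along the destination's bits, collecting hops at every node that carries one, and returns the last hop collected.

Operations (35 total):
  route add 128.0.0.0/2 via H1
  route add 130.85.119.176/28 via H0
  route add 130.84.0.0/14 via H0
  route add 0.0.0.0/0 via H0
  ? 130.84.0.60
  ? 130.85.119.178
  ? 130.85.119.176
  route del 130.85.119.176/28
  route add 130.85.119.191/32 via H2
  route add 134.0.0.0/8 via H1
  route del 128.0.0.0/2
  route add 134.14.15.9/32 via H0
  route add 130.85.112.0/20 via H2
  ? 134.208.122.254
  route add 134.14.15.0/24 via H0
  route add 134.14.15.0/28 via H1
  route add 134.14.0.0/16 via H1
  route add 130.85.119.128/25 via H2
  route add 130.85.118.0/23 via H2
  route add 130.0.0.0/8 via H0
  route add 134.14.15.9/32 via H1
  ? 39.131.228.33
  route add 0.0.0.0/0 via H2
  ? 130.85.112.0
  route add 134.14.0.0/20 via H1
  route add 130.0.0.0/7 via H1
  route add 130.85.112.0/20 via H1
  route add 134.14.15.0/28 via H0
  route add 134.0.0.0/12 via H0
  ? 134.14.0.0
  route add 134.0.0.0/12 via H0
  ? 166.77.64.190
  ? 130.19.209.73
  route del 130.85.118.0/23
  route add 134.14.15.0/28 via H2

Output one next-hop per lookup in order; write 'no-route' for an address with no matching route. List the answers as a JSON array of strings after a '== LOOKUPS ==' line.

Process each operation:
  add 128.0.0.0/2 -> H1 at depth 2
  add 130.85.119.176/28 -> H0 at depth 28
  add 130.84.0.0/14 -> H0 at depth 14
  add 0.0.0.0/0 -> H0 at depth 0
  Q 130.84.0.60: descend 100000100101010 ; hops seen [H0,H1,H0] ; pick H0
  Q 130.85.119.178: descend 1000001001010101011101111011 ; hops seen [H0,H1,H0,H0] ; pick H0
  Q 130.85.119.176: descend 1000001001010101011101111011 ; hops seen [H0,H1,H0,H0] ; pick H0
  - 130.85.119.176/28 clear@28
  add 130.85.119.191/32 -> H2 at depth 32
  add 134.0.0.0/8 -> H1 at depth 8
  - 128.0.0.0/2 clear@2
  add 134.14.15.9/32 -> H0 at depth 32
  add 130.85.112.0/20 -> H2 at depth 20
  Q 134.208.122.254: descend 10000110 ; hops seen [H0,H1] ; pick H1
  add 134.14.15.0/24 -> H0 at depth 24
  add 134.14.15.0/28 -> H1 at depth 28
  add 134.14.0.0/16 -> H1 at depth 16
  add 130.85.119.128/25 -> H2 at depth 25
  add 130.85.118.0/23 -> H2 at depth 23
  add 130.0.0.0/8 -> H0 at depth 8
  add 134.14.15.9/32 -> H1 at depth 32
  Q 39.131.228.33: descend ε ; hops seen [H0] ; pick H0
  add 0.0.0.0/0 -> H2 at depth 0
  Q 130.85.112.0: descend 100000100101010101110 ; hops seen [H2,H0,H0,H2] ; pick H2
  add 134.14.0.0/20 -> H1 at depth 20
  add 130.0.0.0/7 -> H1 at depth 7
  add 130.85.112.0/20 -> H1 at depth 20
  add 134.14.15.0/28 -> H0 at depth 28
  add 134.0.0.0/12 -> H0 at depth 12
  Q 134.14.0.0: descend 10000110000011100000 ; hops seen [H2,H1,H0,H1,H1] ; pick H1
  add 134.0.0.0/12 -> H0 at depth 12
  Q 166.77.64.190: descend 10 ; hops seen [H2] ; pick H2
  Q 130.19.209.73: descend 100000100 ; hops seen [H2,H1,H0] ; pick H0
  - 130.85.118.0/23 clear@23
  add 134.14.15.0/28 -> H2 at depth 28

== LOOKUPS ==
["H0","H0","H0","H1","H0","H2","H1","H2","H0"]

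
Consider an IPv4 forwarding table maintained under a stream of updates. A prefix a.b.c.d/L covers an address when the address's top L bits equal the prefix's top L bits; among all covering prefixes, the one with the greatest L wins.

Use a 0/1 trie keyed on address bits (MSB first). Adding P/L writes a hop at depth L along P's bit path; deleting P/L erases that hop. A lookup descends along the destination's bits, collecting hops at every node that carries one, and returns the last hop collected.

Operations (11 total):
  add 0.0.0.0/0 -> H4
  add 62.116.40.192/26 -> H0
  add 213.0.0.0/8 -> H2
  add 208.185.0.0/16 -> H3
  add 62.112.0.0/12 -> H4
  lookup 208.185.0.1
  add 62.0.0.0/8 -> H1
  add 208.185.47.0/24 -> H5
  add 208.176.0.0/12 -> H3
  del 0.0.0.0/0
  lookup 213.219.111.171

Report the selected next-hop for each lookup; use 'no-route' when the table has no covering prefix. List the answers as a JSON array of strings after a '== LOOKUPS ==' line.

Trace:
  add 0.0.0.0/0 -> H4 at depth 0
  add 62.116.40.192/26 -> H0 at depth 26
  add 213.0.0.0/8 -> H2 at depth 8
  add 208.185.0.0/16 -> H3 at depth 16
  add 62.112.0.0/12 -> H4 at depth 12
  Q 208.185.0.1: descend 1101000010111001 ; hops seen [H4,H3] ; pick H3
  add 62.0.0.0/8 -> H1 at depth 8
  add 208.185.47.0/24 -> H5 at depth 24
  add 208.176.0.0/12 -> H3 at depth 12
  - 0.0.0.0/0 clear@0
  Q 213.219.111.171: descend 11010101 ; hops seen [H2] ; pick H2

== LOOKUPS ==
["H3","H2"]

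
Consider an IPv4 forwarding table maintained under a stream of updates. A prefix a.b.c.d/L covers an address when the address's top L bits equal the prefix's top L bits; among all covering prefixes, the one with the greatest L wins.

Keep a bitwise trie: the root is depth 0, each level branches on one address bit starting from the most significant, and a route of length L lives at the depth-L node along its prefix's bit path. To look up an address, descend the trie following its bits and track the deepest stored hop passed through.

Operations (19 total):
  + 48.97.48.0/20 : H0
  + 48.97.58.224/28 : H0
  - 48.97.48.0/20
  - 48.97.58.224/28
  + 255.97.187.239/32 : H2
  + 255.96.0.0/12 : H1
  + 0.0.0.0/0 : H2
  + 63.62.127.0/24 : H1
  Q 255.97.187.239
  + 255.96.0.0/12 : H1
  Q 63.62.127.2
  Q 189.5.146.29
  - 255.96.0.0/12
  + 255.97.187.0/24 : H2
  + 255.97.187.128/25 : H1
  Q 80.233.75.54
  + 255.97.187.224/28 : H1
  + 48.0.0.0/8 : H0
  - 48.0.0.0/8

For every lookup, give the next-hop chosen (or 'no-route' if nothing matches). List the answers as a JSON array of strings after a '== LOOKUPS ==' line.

Trace:
  + 48.97.48.0/20 (H0) depth=20
  + 48.97.58.224/28 (H0) depth=28
  - 48.97.48.0/20 clear@20
  - 48.97.58.224/28 clear@28
  + 255.97.187.239/32 (H2) depth=32
  + 255.96.0.0/12 (H1) depth=12
  + 0.0.0.0/0 (H2) depth=0
  + 63.62.127.0/24 (H1) depth=24
  Q 255.97.187.239: descend 11111111011000011011101111101111 ; hops seen [H2,H1,H2] ; pick H2
  + 255.96.0.0/12 (H1) depth=12
  Q 63.62.127.2: descend 001111110011111001111111 ; hops seen [H2,H1] ; pick H1
  Q 189.5.146.29: descend 1 ; hops seen [H2] ; pick H2
  - 255.96.0.0/12 clear@12
  + 255.97.187.0/24 (H2) depth=24
  + 255.97.187.128/25 (H1) depth=25
  Q 80.233.75.54: descend 0 ; hops seen [H2] ; pick H2
  + 255.97.187.224/28 (H1) depth=28
  + 48.0.0.0/8 (H0) depth=8
  - 48.0.0.0/8 clear@8

== LOOKUPS ==
["H2","H1","H2","H2"]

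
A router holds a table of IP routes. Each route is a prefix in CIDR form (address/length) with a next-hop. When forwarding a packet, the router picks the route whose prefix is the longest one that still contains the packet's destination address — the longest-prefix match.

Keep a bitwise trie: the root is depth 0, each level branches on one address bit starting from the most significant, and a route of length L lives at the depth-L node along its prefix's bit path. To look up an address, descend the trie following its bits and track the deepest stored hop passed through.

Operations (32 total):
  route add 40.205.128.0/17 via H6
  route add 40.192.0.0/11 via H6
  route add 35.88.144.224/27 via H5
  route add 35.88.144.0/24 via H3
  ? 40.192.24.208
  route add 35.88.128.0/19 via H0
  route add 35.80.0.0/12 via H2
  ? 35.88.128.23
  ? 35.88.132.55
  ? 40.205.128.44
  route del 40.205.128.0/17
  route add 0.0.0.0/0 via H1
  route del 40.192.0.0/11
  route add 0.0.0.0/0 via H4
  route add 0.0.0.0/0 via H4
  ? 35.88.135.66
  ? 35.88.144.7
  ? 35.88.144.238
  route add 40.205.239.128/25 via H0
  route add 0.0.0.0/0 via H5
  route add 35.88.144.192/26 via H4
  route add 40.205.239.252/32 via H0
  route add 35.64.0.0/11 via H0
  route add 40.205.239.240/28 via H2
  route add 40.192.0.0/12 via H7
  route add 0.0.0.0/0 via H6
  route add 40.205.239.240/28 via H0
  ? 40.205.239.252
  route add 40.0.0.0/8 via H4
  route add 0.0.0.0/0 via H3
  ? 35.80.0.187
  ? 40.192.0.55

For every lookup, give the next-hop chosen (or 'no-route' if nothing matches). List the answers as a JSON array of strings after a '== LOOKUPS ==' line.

Apply in order:
  add 40.205.128.0/17 -> H6 at depth 17
  add 40.192.0.0/11 -> H6 at depth 11
  add 35.88.144.224/27 -> H5 at depth 27
  add 35.88.144.0/24 -> H3 at depth 24
  Q 40.192.24.208: descend 001010001100 ; hops seen [H6] ; pick H6
  add 35.88.128.0/19 -> H0 at depth 19
  add 35.80.0.0/12 -> H2 at depth 12
  Q 35.88.128.23: descend 0010001101011000100 ; hops seen [H2,H0] ; pick H0
  Q 35.88.132.55: descend 0010001101011000100 ; hops seen [H2,H0] ; pick H0
  Q 40.205.128.44: descend 00101000110011011 ; hops seen [H6,H6] ; pick H6
  del 40.205.128.0/17 (clear depth 17)
  add 0.0.0.0/0 -> H1 at depth 0
  del 40.192.0.0/11 (clear depth 11)
  add 0.0.0.0/0 -> H4 at depth 0
  add 0.0.0.0/0 -> H4 at depth 0
  Q 35.88.135.66: descend 0010001101011000100 ; hops seen [H4,H2,H0] ; pick H0
  Q 35.88.144.7: descend 001000110101100010010000 ; hops seen [H4,H2,H0,H3] ; pick H3
  Q 35.88.144.238: descend 001000110101100010010000111 ; hops seen [H4,H2,H0,H3,H5] ; pick H5
  add 40.205.239.128/25 -> H0 at depth 25
  add 0.0.0.0/0 -> H5 at depth 0
  add 35.88.144.192/26 -> H4 at depth 26
  add 40.205.239.252/32 -> H0 at depth 32
  add 35.64.0.0/11 -> H0 at depth 11
  add 40.205.239.240/28 -> H2 at depth 28
  add 40.192.0.0/12 -> H7 at depth 12
  add 0.0.0.0/0 -> H6 at depth 0
  add 40.205.239.240/28 -> H0 at depth 28
  Q 40.205.239.252: descend 00101000110011011110111111111100 ; hops seen [H6,H7,H0,H0,H0] ; pick H0
  add 40.0.0.0/8 -> H4 at depth 8
  add 0.0.0.0/0 -> H3 at depth 0
  Q 35.80.0.187: descend 001000110101 ; hops seen [H3,H0,H2] ; pick H2
  Q 40.192.0.55: descend 001010001100 ; hops seen [H3,H4,H7] ; pick H7

== LOOKUPS ==
["H6","H0","H0","H6","H0","H3","H5","H0","H2","H7"]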